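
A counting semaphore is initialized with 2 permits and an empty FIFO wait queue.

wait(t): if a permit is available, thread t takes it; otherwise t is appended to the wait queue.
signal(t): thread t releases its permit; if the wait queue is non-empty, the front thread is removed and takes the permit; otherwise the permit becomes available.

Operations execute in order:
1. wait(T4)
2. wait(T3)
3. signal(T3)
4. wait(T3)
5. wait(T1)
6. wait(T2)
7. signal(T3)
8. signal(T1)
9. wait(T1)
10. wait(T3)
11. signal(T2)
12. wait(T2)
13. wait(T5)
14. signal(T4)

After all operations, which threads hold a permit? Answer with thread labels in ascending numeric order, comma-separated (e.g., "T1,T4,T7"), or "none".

Step 1: wait(T4) -> count=1 queue=[] holders={T4}
Step 2: wait(T3) -> count=0 queue=[] holders={T3,T4}
Step 3: signal(T3) -> count=1 queue=[] holders={T4}
Step 4: wait(T3) -> count=0 queue=[] holders={T3,T4}
Step 5: wait(T1) -> count=0 queue=[T1] holders={T3,T4}
Step 6: wait(T2) -> count=0 queue=[T1,T2] holders={T3,T4}
Step 7: signal(T3) -> count=0 queue=[T2] holders={T1,T4}
Step 8: signal(T1) -> count=0 queue=[] holders={T2,T4}
Step 9: wait(T1) -> count=0 queue=[T1] holders={T2,T4}
Step 10: wait(T3) -> count=0 queue=[T1,T3] holders={T2,T4}
Step 11: signal(T2) -> count=0 queue=[T3] holders={T1,T4}
Step 12: wait(T2) -> count=0 queue=[T3,T2] holders={T1,T4}
Step 13: wait(T5) -> count=0 queue=[T3,T2,T5] holders={T1,T4}
Step 14: signal(T4) -> count=0 queue=[T2,T5] holders={T1,T3}
Final holders: T1,T3

Answer: T1,T3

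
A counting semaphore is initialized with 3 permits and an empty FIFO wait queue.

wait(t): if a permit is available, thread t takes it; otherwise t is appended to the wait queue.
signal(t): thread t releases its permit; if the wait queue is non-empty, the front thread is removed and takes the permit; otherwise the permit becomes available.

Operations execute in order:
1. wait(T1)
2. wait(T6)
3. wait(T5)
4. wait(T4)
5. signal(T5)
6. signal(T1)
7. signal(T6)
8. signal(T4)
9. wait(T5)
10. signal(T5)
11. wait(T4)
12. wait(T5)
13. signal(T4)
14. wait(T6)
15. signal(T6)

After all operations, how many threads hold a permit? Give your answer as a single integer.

Answer: 1

Derivation:
Step 1: wait(T1) -> count=2 queue=[] holders={T1}
Step 2: wait(T6) -> count=1 queue=[] holders={T1,T6}
Step 3: wait(T5) -> count=0 queue=[] holders={T1,T5,T6}
Step 4: wait(T4) -> count=0 queue=[T4] holders={T1,T5,T6}
Step 5: signal(T5) -> count=0 queue=[] holders={T1,T4,T6}
Step 6: signal(T1) -> count=1 queue=[] holders={T4,T6}
Step 7: signal(T6) -> count=2 queue=[] holders={T4}
Step 8: signal(T4) -> count=3 queue=[] holders={none}
Step 9: wait(T5) -> count=2 queue=[] holders={T5}
Step 10: signal(T5) -> count=3 queue=[] holders={none}
Step 11: wait(T4) -> count=2 queue=[] holders={T4}
Step 12: wait(T5) -> count=1 queue=[] holders={T4,T5}
Step 13: signal(T4) -> count=2 queue=[] holders={T5}
Step 14: wait(T6) -> count=1 queue=[] holders={T5,T6}
Step 15: signal(T6) -> count=2 queue=[] holders={T5}
Final holders: {T5} -> 1 thread(s)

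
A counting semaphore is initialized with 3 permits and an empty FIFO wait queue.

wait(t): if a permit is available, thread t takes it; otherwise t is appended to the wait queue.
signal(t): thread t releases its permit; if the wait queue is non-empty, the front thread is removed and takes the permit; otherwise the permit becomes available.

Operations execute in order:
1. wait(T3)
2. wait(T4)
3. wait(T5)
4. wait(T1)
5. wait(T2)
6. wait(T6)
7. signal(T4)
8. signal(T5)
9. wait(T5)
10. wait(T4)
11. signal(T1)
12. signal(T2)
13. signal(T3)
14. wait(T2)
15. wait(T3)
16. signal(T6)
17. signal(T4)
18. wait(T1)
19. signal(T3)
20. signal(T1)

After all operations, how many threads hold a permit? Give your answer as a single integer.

Step 1: wait(T3) -> count=2 queue=[] holders={T3}
Step 2: wait(T4) -> count=1 queue=[] holders={T3,T4}
Step 3: wait(T5) -> count=0 queue=[] holders={T3,T4,T5}
Step 4: wait(T1) -> count=0 queue=[T1] holders={T3,T4,T5}
Step 5: wait(T2) -> count=0 queue=[T1,T2] holders={T3,T4,T5}
Step 6: wait(T6) -> count=0 queue=[T1,T2,T6] holders={T3,T4,T5}
Step 7: signal(T4) -> count=0 queue=[T2,T6] holders={T1,T3,T5}
Step 8: signal(T5) -> count=0 queue=[T6] holders={T1,T2,T3}
Step 9: wait(T5) -> count=0 queue=[T6,T5] holders={T1,T2,T3}
Step 10: wait(T4) -> count=0 queue=[T6,T5,T4] holders={T1,T2,T3}
Step 11: signal(T1) -> count=0 queue=[T5,T4] holders={T2,T3,T6}
Step 12: signal(T2) -> count=0 queue=[T4] holders={T3,T5,T6}
Step 13: signal(T3) -> count=0 queue=[] holders={T4,T5,T6}
Step 14: wait(T2) -> count=0 queue=[T2] holders={T4,T5,T6}
Step 15: wait(T3) -> count=0 queue=[T2,T3] holders={T4,T5,T6}
Step 16: signal(T6) -> count=0 queue=[T3] holders={T2,T4,T5}
Step 17: signal(T4) -> count=0 queue=[] holders={T2,T3,T5}
Step 18: wait(T1) -> count=0 queue=[T1] holders={T2,T3,T5}
Step 19: signal(T3) -> count=0 queue=[] holders={T1,T2,T5}
Step 20: signal(T1) -> count=1 queue=[] holders={T2,T5}
Final holders: {T2,T5} -> 2 thread(s)

Answer: 2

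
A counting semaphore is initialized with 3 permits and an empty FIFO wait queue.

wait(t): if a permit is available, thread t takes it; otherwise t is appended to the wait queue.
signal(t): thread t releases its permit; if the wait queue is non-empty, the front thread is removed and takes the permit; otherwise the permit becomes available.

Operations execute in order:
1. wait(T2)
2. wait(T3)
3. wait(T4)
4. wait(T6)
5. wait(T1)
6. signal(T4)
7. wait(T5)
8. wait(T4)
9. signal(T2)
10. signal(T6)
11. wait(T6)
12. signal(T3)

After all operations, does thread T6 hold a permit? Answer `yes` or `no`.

Answer: no

Derivation:
Step 1: wait(T2) -> count=2 queue=[] holders={T2}
Step 2: wait(T3) -> count=1 queue=[] holders={T2,T3}
Step 3: wait(T4) -> count=0 queue=[] holders={T2,T3,T4}
Step 4: wait(T6) -> count=0 queue=[T6] holders={T2,T3,T4}
Step 5: wait(T1) -> count=0 queue=[T6,T1] holders={T2,T3,T4}
Step 6: signal(T4) -> count=0 queue=[T1] holders={T2,T3,T6}
Step 7: wait(T5) -> count=0 queue=[T1,T5] holders={T2,T3,T6}
Step 8: wait(T4) -> count=0 queue=[T1,T5,T4] holders={T2,T3,T6}
Step 9: signal(T2) -> count=0 queue=[T5,T4] holders={T1,T3,T6}
Step 10: signal(T6) -> count=0 queue=[T4] holders={T1,T3,T5}
Step 11: wait(T6) -> count=0 queue=[T4,T6] holders={T1,T3,T5}
Step 12: signal(T3) -> count=0 queue=[T6] holders={T1,T4,T5}
Final holders: {T1,T4,T5} -> T6 not in holders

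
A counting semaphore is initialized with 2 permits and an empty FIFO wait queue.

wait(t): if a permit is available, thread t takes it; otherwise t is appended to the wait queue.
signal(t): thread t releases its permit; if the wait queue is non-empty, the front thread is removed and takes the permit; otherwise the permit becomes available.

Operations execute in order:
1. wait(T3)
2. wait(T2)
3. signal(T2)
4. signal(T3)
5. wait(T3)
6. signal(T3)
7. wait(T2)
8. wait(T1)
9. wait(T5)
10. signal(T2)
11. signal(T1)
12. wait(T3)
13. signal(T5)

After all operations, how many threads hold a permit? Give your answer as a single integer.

Step 1: wait(T3) -> count=1 queue=[] holders={T3}
Step 2: wait(T2) -> count=0 queue=[] holders={T2,T3}
Step 3: signal(T2) -> count=1 queue=[] holders={T3}
Step 4: signal(T3) -> count=2 queue=[] holders={none}
Step 5: wait(T3) -> count=1 queue=[] holders={T3}
Step 6: signal(T3) -> count=2 queue=[] holders={none}
Step 7: wait(T2) -> count=1 queue=[] holders={T2}
Step 8: wait(T1) -> count=0 queue=[] holders={T1,T2}
Step 9: wait(T5) -> count=0 queue=[T5] holders={T1,T2}
Step 10: signal(T2) -> count=0 queue=[] holders={T1,T5}
Step 11: signal(T1) -> count=1 queue=[] holders={T5}
Step 12: wait(T3) -> count=0 queue=[] holders={T3,T5}
Step 13: signal(T5) -> count=1 queue=[] holders={T3}
Final holders: {T3} -> 1 thread(s)

Answer: 1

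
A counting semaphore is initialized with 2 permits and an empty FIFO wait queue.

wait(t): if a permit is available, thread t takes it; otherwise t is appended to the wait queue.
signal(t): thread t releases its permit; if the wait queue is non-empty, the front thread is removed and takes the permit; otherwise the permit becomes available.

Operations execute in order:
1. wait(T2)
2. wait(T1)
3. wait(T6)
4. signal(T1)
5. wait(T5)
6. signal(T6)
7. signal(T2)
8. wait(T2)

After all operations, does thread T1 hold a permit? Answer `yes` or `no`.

Step 1: wait(T2) -> count=1 queue=[] holders={T2}
Step 2: wait(T1) -> count=0 queue=[] holders={T1,T2}
Step 3: wait(T6) -> count=0 queue=[T6] holders={T1,T2}
Step 4: signal(T1) -> count=0 queue=[] holders={T2,T6}
Step 5: wait(T5) -> count=0 queue=[T5] holders={T2,T6}
Step 6: signal(T6) -> count=0 queue=[] holders={T2,T5}
Step 7: signal(T2) -> count=1 queue=[] holders={T5}
Step 8: wait(T2) -> count=0 queue=[] holders={T2,T5}
Final holders: {T2,T5} -> T1 not in holders

Answer: no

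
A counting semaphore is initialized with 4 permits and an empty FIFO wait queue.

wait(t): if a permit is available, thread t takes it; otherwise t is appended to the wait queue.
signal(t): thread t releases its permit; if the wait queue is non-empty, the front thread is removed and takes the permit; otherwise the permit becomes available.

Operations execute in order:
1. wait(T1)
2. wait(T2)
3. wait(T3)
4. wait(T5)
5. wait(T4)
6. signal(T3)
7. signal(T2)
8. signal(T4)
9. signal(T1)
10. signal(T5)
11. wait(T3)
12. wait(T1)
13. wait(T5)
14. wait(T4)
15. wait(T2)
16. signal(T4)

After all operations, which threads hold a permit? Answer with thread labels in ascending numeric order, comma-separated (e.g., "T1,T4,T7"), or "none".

Answer: T1,T2,T3,T5

Derivation:
Step 1: wait(T1) -> count=3 queue=[] holders={T1}
Step 2: wait(T2) -> count=2 queue=[] holders={T1,T2}
Step 3: wait(T3) -> count=1 queue=[] holders={T1,T2,T3}
Step 4: wait(T5) -> count=0 queue=[] holders={T1,T2,T3,T5}
Step 5: wait(T4) -> count=0 queue=[T4] holders={T1,T2,T3,T5}
Step 6: signal(T3) -> count=0 queue=[] holders={T1,T2,T4,T5}
Step 7: signal(T2) -> count=1 queue=[] holders={T1,T4,T5}
Step 8: signal(T4) -> count=2 queue=[] holders={T1,T5}
Step 9: signal(T1) -> count=3 queue=[] holders={T5}
Step 10: signal(T5) -> count=4 queue=[] holders={none}
Step 11: wait(T3) -> count=3 queue=[] holders={T3}
Step 12: wait(T1) -> count=2 queue=[] holders={T1,T3}
Step 13: wait(T5) -> count=1 queue=[] holders={T1,T3,T5}
Step 14: wait(T4) -> count=0 queue=[] holders={T1,T3,T4,T5}
Step 15: wait(T2) -> count=0 queue=[T2] holders={T1,T3,T4,T5}
Step 16: signal(T4) -> count=0 queue=[] holders={T1,T2,T3,T5}
Final holders: T1,T2,T3,T5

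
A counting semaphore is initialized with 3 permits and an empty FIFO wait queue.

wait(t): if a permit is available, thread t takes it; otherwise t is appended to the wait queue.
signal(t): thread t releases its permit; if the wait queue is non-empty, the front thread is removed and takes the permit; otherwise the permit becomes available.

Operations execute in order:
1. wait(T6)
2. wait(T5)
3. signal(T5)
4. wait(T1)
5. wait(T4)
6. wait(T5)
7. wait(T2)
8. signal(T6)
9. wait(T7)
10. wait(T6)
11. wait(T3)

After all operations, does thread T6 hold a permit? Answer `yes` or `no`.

Step 1: wait(T6) -> count=2 queue=[] holders={T6}
Step 2: wait(T5) -> count=1 queue=[] holders={T5,T6}
Step 3: signal(T5) -> count=2 queue=[] holders={T6}
Step 4: wait(T1) -> count=1 queue=[] holders={T1,T6}
Step 5: wait(T4) -> count=0 queue=[] holders={T1,T4,T6}
Step 6: wait(T5) -> count=0 queue=[T5] holders={T1,T4,T6}
Step 7: wait(T2) -> count=0 queue=[T5,T2] holders={T1,T4,T6}
Step 8: signal(T6) -> count=0 queue=[T2] holders={T1,T4,T5}
Step 9: wait(T7) -> count=0 queue=[T2,T7] holders={T1,T4,T5}
Step 10: wait(T6) -> count=0 queue=[T2,T7,T6] holders={T1,T4,T5}
Step 11: wait(T3) -> count=0 queue=[T2,T7,T6,T3] holders={T1,T4,T5}
Final holders: {T1,T4,T5} -> T6 not in holders

Answer: no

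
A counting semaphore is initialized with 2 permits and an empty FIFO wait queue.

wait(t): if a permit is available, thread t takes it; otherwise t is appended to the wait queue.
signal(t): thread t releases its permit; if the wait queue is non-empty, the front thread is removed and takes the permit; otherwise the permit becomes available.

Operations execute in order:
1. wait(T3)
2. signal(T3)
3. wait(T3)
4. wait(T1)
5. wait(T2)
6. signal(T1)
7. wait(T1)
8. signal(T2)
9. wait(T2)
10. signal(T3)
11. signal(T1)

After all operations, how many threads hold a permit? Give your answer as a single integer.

Step 1: wait(T3) -> count=1 queue=[] holders={T3}
Step 2: signal(T3) -> count=2 queue=[] holders={none}
Step 3: wait(T3) -> count=1 queue=[] holders={T3}
Step 4: wait(T1) -> count=0 queue=[] holders={T1,T3}
Step 5: wait(T2) -> count=0 queue=[T2] holders={T1,T3}
Step 6: signal(T1) -> count=0 queue=[] holders={T2,T3}
Step 7: wait(T1) -> count=0 queue=[T1] holders={T2,T3}
Step 8: signal(T2) -> count=0 queue=[] holders={T1,T3}
Step 9: wait(T2) -> count=0 queue=[T2] holders={T1,T3}
Step 10: signal(T3) -> count=0 queue=[] holders={T1,T2}
Step 11: signal(T1) -> count=1 queue=[] holders={T2}
Final holders: {T2} -> 1 thread(s)

Answer: 1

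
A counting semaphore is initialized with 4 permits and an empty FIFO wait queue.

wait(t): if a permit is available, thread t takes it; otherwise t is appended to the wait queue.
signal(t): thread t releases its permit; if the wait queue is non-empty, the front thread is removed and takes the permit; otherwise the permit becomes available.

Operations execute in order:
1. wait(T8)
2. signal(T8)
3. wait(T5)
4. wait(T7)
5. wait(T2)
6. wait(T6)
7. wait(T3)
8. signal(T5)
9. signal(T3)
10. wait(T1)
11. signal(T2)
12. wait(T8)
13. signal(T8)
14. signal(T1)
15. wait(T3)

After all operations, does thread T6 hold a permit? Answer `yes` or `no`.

Step 1: wait(T8) -> count=3 queue=[] holders={T8}
Step 2: signal(T8) -> count=4 queue=[] holders={none}
Step 3: wait(T5) -> count=3 queue=[] holders={T5}
Step 4: wait(T7) -> count=2 queue=[] holders={T5,T7}
Step 5: wait(T2) -> count=1 queue=[] holders={T2,T5,T7}
Step 6: wait(T6) -> count=0 queue=[] holders={T2,T5,T6,T7}
Step 7: wait(T3) -> count=0 queue=[T3] holders={T2,T5,T6,T7}
Step 8: signal(T5) -> count=0 queue=[] holders={T2,T3,T6,T7}
Step 9: signal(T3) -> count=1 queue=[] holders={T2,T6,T7}
Step 10: wait(T1) -> count=0 queue=[] holders={T1,T2,T6,T7}
Step 11: signal(T2) -> count=1 queue=[] holders={T1,T6,T7}
Step 12: wait(T8) -> count=0 queue=[] holders={T1,T6,T7,T8}
Step 13: signal(T8) -> count=1 queue=[] holders={T1,T6,T7}
Step 14: signal(T1) -> count=2 queue=[] holders={T6,T7}
Step 15: wait(T3) -> count=1 queue=[] holders={T3,T6,T7}
Final holders: {T3,T6,T7} -> T6 in holders

Answer: yes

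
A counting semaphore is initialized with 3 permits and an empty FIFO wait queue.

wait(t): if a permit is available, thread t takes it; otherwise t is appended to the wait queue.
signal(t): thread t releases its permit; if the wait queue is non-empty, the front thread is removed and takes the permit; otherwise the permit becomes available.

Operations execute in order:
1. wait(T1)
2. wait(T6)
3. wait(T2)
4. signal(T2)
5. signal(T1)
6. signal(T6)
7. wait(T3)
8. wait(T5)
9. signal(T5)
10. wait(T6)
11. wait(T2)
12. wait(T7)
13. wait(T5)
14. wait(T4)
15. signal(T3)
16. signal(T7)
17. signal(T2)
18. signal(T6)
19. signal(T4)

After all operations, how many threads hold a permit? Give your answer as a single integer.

Answer: 1

Derivation:
Step 1: wait(T1) -> count=2 queue=[] holders={T1}
Step 2: wait(T6) -> count=1 queue=[] holders={T1,T6}
Step 3: wait(T2) -> count=0 queue=[] holders={T1,T2,T6}
Step 4: signal(T2) -> count=1 queue=[] holders={T1,T6}
Step 5: signal(T1) -> count=2 queue=[] holders={T6}
Step 6: signal(T6) -> count=3 queue=[] holders={none}
Step 7: wait(T3) -> count=2 queue=[] holders={T3}
Step 8: wait(T5) -> count=1 queue=[] holders={T3,T5}
Step 9: signal(T5) -> count=2 queue=[] holders={T3}
Step 10: wait(T6) -> count=1 queue=[] holders={T3,T6}
Step 11: wait(T2) -> count=0 queue=[] holders={T2,T3,T6}
Step 12: wait(T7) -> count=0 queue=[T7] holders={T2,T3,T6}
Step 13: wait(T5) -> count=0 queue=[T7,T5] holders={T2,T3,T6}
Step 14: wait(T4) -> count=0 queue=[T7,T5,T4] holders={T2,T3,T6}
Step 15: signal(T3) -> count=0 queue=[T5,T4] holders={T2,T6,T7}
Step 16: signal(T7) -> count=0 queue=[T4] holders={T2,T5,T6}
Step 17: signal(T2) -> count=0 queue=[] holders={T4,T5,T6}
Step 18: signal(T6) -> count=1 queue=[] holders={T4,T5}
Step 19: signal(T4) -> count=2 queue=[] holders={T5}
Final holders: {T5} -> 1 thread(s)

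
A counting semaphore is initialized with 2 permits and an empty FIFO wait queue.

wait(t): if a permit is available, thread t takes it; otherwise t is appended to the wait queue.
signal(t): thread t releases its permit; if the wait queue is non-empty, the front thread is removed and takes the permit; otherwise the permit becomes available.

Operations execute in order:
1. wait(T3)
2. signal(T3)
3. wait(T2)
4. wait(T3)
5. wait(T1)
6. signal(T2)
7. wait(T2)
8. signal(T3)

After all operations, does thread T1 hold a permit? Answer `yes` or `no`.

Step 1: wait(T3) -> count=1 queue=[] holders={T3}
Step 2: signal(T3) -> count=2 queue=[] holders={none}
Step 3: wait(T2) -> count=1 queue=[] holders={T2}
Step 4: wait(T3) -> count=0 queue=[] holders={T2,T3}
Step 5: wait(T1) -> count=0 queue=[T1] holders={T2,T3}
Step 6: signal(T2) -> count=0 queue=[] holders={T1,T3}
Step 7: wait(T2) -> count=0 queue=[T2] holders={T1,T3}
Step 8: signal(T3) -> count=0 queue=[] holders={T1,T2}
Final holders: {T1,T2} -> T1 in holders

Answer: yes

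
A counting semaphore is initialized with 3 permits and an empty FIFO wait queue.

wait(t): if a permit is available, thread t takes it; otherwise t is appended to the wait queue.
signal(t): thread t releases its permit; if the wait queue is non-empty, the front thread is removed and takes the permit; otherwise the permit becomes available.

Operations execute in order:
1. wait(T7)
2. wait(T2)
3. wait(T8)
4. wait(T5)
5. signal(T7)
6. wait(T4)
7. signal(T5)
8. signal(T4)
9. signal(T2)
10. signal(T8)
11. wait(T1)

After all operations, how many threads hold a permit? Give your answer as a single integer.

Answer: 1

Derivation:
Step 1: wait(T7) -> count=2 queue=[] holders={T7}
Step 2: wait(T2) -> count=1 queue=[] holders={T2,T7}
Step 3: wait(T8) -> count=0 queue=[] holders={T2,T7,T8}
Step 4: wait(T5) -> count=0 queue=[T5] holders={T2,T7,T8}
Step 5: signal(T7) -> count=0 queue=[] holders={T2,T5,T8}
Step 6: wait(T4) -> count=0 queue=[T4] holders={T2,T5,T8}
Step 7: signal(T5) -> count=0 queue=[] holders={T2,T4,T8}
Step 8: signal(T4) -> count=1 queue=[] holders={T2,T8}
Step 9: signal(T2) -> count=2 queue=[] holders={T8}
Step 10: signal(T8) -> count=3 queue=[] holders={none}
Step 11: wait(T1) -> count=2 queue=[] holders={T1}
Final holders: {T1} -> 1 thread(s)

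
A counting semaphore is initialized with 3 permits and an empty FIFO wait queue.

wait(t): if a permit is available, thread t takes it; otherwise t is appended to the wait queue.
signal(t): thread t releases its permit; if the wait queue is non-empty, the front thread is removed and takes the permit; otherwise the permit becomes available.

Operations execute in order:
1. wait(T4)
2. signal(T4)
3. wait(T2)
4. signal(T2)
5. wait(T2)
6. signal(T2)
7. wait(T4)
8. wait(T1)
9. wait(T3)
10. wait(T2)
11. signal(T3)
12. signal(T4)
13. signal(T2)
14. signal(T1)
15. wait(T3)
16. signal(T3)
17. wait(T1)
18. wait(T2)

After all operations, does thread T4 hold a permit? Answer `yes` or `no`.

Answer: no

Derivation:
Step 1: wait(T4) -> count=2 queue=[] holders={T4}
Step 2: signal(T4) -> count=3 queue=[] holders={none}
Step 3: wait(T2) -> count=2 queue=[] holders={T2}
Step 4: signal(T2) -> count=3 queue=[] holders={none}
Step 5: wait(T2) -> count=2 queue=[] holders={T2}
Step 6: signal(T2) -> count=3 queue=[] holders={none}
Step 7: wait(T4) -> count=2 queue=[] holders={T4}
Step 8: wait(T1) -> count=1 queue=[] holders={T1,T4}
Step 9: wait(T3) -> count=0 queue=[] holders={T1,T3,T4}
Step 10: wait(T2) -> count=0 queue=[T2] holders={T1,T3,T4}
Step 11: signal(T3) -> count=0 queue=[] holders={T1,T2,T4}
Step 12: signal(T4) -> count=1 queue=[] holders={T1,T2}
Step 13: signal(T2) -> count=2 queue=[] holders={T1}
Step 14: signal(T1) -> count=3 queue=[] holders={none}
Step 15: wait(T3) -> count=2 queue=[] holders={T3}
Step 16: signal(T3) -> count=3 queue=[] holders={none}
Step 17: wait(T1) -> count=2 queue=[] holders={T1}
Step 18: wait(T2) -> count=1 queue=[] holders={T1,T2}
Final holders: {T1,T2} -> T4 not in holders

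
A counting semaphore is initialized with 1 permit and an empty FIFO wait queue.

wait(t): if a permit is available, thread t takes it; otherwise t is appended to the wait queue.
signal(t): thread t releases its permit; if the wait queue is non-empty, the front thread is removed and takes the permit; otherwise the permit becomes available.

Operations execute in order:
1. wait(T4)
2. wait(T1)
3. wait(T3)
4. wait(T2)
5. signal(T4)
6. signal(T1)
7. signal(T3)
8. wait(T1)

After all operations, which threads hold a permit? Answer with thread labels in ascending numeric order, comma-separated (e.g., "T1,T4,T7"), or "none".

Step 1: wait(T4) -> count=0 queue=[] holders={T4}
Step 2: wait(T1) -> count=0 queue=[T1] holders={T4}
Step 3: wait(T3) -> count=0 queue=[T1,T3] holders={T4}
Step 4: wait(T2) -> count=0 queue=[T1,T3,T2] holders={T4}
Step 5: signal(T4) -> count=0 queue=[T3,T2] holders={T1}
Step 6: signal(T1) -> count=0 queue=[T2] holders={T3}
Step 7: signal(T3) -> count=0 queue=[] holders={T2}
Step 8: wait(T1) -> count=0 queue=[T1] holders={T2}
Final holders: T2

Answer: T2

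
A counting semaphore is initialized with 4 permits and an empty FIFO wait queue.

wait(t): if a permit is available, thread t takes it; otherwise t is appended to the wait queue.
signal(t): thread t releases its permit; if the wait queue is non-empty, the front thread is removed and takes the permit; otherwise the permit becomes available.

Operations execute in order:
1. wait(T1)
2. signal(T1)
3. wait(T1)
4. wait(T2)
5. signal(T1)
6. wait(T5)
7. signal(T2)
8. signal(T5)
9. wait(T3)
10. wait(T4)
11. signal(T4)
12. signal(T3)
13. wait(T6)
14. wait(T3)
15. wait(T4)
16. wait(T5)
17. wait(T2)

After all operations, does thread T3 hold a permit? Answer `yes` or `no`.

Step 1: wait(T1) -> count=3 queue=[] holders={T1}
Step 2: signal(T1) -> count=4 queue=[] holders={none}
Step 3: wait(T1) -> count=3 queue=[] holders={T1}
Step 4: wait(T2) -> count=2 queue=[] holders={T1,T2}
Step 5: signal(T1) -> count=3 queue=[] holders={T2}
Step 6: wait(T5) -> count=2 queue=[] holders={T2,T5}
Step 7: signal(T2) -> count=3 queue=[] holders={T5}
Step 8: signal(T5) -> count=4 queue=[] holders={none}
Step 9: wait(T3) -> count=3 queue=[] holders={T3}
Step 10: wait(T4) -> count=2 queue=[] holders={T3,T4}
Step 11: signal(T4) -> count=3 queue=[] holders={T3}
Step 12: signal(T3) -> count=4 queue=[] holders={none}
Step 13: wait(T6) -> count=3 queue=[] holders={T6}
Step 14: wait(T3) -> count=2 queue=[] holders={T3,T6}
Step 15: wait(T4) -> count=1 queue=[] holders={T3,T4,T6}
Step 16: wait(T5) -> count=0 queue=[] holders={T3,T4,T5,T6}
Step 17: wait(T2) -> count=0 queue=[T2] holders={T3,T4,T5,T6}
Final holders: {T3,T4,T5,T6} -> T3 in holders

Answer: yes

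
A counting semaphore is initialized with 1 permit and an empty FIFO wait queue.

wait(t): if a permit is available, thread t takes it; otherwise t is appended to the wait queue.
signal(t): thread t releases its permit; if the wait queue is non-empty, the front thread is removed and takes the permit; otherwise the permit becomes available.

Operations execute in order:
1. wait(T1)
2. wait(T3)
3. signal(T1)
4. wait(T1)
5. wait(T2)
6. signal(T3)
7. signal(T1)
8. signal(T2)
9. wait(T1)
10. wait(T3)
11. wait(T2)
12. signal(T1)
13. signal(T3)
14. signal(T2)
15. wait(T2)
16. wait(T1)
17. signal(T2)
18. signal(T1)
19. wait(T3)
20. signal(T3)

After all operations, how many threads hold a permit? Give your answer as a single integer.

Step 1: wait(T1) -> count=0 queue=[] holders={T1}
Step 2: wait(T3) -> count=0 queue=[T3] holders={T1}
Step 3: signal(T1) -> count=0 queue=[] holders={T3}
Step 4: wait(T1) -> count=0 queue=[T1] holders={T3}
Step 5: wait(T2) -> count=0 queue=[T1,T2] holders={T3}
Step 6: signal(T3) -> count=0 queue=[T2] holders={T1}
Step 7: signal(T1) -> count=0 queue=[] holders={T2}
Step 8: signal(T2) -> count=1 queue=[] holders={none}
Step 9: wait(T1) -> count=0 queue=[] holders={T1}
Step 10: wait(T3) -> count=0 queue=[T3] holders={T1}
Step 11: wait(T2) -> count=0 queue=[T3,T2] holders={T1}
Step 12: signal(T1) -> count=0 queue=[T2] holders={T3}
Step 13: signal(T3) -> count=0 queue=[] holders={T2}
Step 14: signal(T2) -> count=1 queue=[] holders={none}
Step 15: wait(T2) -> count=0 queue=[] holders={T2}
Step 16: wait(T1) -> count=0 queue=[T1] holders={T2}
Step 17: signal(T2) -> count=0 queue=[] holders={T1}
Step 18: signal(T1) -> count=1 queue=[] holders={none}
Step 19: wait(T3) -> count=0 queue=[] holders={T3}
Step 20: signal(T3) -> count=1 queue=[] holders={none}
Final holders: {none} -> 0 thread(s)

Answer: 0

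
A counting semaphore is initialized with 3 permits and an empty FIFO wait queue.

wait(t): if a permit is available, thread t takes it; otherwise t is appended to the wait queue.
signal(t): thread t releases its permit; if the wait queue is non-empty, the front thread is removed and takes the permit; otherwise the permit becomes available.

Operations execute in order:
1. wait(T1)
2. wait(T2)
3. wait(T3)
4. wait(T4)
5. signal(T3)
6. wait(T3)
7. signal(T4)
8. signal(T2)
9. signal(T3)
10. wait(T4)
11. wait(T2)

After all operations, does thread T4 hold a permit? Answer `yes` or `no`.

Answer: yes

Derivation:
Step 1: wait(T1) -> count=2 queue=[] holders={T1}
Step 2: wait(T2) -> count=1 queue=[] holders={T1,T2}
Step 3: wait(T3) -> count=0 queue=[] holders={T1,T2,T3}
Step 4: wait(T4) -> count=0 queue=[T4] holders={T1,T2,T3}
Step 5: signal(T3) -> count=0 queue=[] holders={T1,T2,T4}
Step 6: wait(T3) -> count=0 queue=[T3] holders={T1,T2,T4}
Step 7: signal(T4) -> count=0 queue=[] holders={T1,T2,T3}
Step 8: signal(T2) -> count=1 queue=[] holders={T1,T3}
Step 9: signal(T3) -> count=2 queue=[] holders={T1}
Step 10: wait(T4) -> count=1 queue=[] holders={T1,T4}
Step 11: wait(T2) -> count=0 queue=[] holders={T1,T2,T4}
Final holders: {T1,T2,T4} -> T4 in holders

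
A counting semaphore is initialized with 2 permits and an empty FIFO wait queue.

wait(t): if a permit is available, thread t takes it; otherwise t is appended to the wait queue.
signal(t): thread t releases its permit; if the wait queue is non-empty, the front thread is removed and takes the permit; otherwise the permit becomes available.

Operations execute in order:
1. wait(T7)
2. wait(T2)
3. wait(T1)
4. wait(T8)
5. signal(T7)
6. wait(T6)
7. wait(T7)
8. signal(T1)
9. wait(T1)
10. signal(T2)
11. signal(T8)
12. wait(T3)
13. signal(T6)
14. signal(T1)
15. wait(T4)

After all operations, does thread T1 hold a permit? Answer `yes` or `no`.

Step 1: wait(T7) -> count=1 queue=[] holders={T7}
Step 2: wait(T2) -> count=0 queue=[] holders={T2,T7}
Step 3: wait(T1) -> count=0 queue=[T1] holders={T2,T7}
Step 4: wait(T8) -> count=0 queue=[T1,T8] holders={T2,T7}
Step 5: signal(T7) -> count=0 queue=[T8] holders={T1,T2}
Step 6: wait(T6) -> count=0 queue=[T8,T6] holders={T1,T2}
Step 7: wait(T7) -> count=0 queue=[T8,T6,T7] holders={T1,T2}
Step 8: signal(T1) -> count=0 queue=[T6,T7] holders={T2,T8}
Step 9: wait(T1) -> count=0 queue=[T6,T7,T1] holders={T2,T8}
Step 10: signal(T2) -> count=0 queue=[T7,T1] holders={T6,T8}
Step 11: signal(T8) -> count=0 queue=[T1] holders={T6,T7}
Step 12: wait(T3) -> count=0 queue=[T1,T3] holders={T6,T7}
Step 13: signal(T6) -> count=0 queue=[T3] holders={T1,T7}
Step 14: signal(T1) -> count=0 queue=[] holders={T3,T7}
Step 15: wait(T4) -> count=0 queue=[T4] holders={T3,T7}
Final holders: {T3,T7} -> T1 not in holders

Answer: no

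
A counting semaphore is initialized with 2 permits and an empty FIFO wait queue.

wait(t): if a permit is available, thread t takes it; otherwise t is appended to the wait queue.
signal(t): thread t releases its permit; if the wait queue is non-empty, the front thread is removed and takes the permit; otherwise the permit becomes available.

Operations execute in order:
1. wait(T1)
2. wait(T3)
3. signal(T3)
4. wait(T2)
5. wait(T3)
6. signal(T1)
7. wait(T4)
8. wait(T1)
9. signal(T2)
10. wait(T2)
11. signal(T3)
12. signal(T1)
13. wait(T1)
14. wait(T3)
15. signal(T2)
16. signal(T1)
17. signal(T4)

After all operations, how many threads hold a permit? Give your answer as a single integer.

Answer: 1

Derivation:
Step 1: wait(T1) -> count=1 queue=[] holders={T1}
Step 2: wait(T3) -> count=0 queue=[] holders={T1,T3}
Step 3: signal(T3) -> count=1 queue=[] holders={T1}
Step 4: wait(T2) -> count=0 queue=[] holders={T1,T2}
Step 5: wait(T3) -> count=0 queue=[T3] holders={T1,T2}
Step 6: signal(T1) -> count=0 queue=[] holders={T2,T3}
Step 7: wait(T4) -> count=0 queue=[T4] holders={T2,T3}
Step 8: wait(T1) -> count=0 queue=[T4,T1] holders={T2,T3}
Step 9: signal(T2) -> count=0 queue=[T1] holders={T3,T4}
Step 10: wait(T2) -> count=0 queue=[T1,T2] holders={T3,T4}
Step 11: signal(T3) -> count=0 queue=[T2] holders={T1,T4}
Step 12: signal(T1) -> count=0 queue=[] holders={T2,T4}
Step 13: wait(T1) -> count=0 queue=[T1] holders={T2,T4}
Step 14: wait(T3) -> count=0 queue=[T1,T3] holders={T2,T4}
Step 15: signal(T2) -> count=0 queue=[T3] holders={T1,T4}
Step 16: signal(T1) -> count=0 queue=[] holders={T3,T4}
Step 17: signal(T4) -> count=1 queue=[] holders={T3}
Final holders: {T3} -> 1 thread(s)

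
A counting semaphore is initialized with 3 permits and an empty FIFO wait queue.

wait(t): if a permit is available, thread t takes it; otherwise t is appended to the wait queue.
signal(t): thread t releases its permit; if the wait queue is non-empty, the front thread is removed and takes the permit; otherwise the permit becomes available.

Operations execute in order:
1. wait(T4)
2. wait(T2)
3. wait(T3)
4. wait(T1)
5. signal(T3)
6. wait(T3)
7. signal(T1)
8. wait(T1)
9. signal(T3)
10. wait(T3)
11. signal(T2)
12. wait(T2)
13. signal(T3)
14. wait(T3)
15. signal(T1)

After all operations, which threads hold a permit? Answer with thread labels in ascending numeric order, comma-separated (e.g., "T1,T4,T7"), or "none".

Answer: T2,T3,T4

Derivation:
Step 1: wait(T4) -> count=2 queue=[] holders={T4}
Step 2: wait(T2) -> count=1 queue=[] holders={T2,T4}
Step 3: wait(T3) -> count=0 queue=[] holders={T2,T3,T4}
Step 4: wait(T1) -> count=0 queue=[T1] holders={T2,T3,T4}
Step 5: signal(T3) -> count=0 queue=[] holders={T1,T2,T4}
Step 6: wait(T3) -> count=0 queue=[T3] holders={T1,T2,T4}
Step 7: signal(T1) -> count=0 queue=[] holders={T2,T3,T4}
Step 8: wait(T1) -> count=0 queue=[T1] holders={T2,T3,T4}
Step 9: signal(T3) -> count=0 queue=[] holders={T1,T2,T4}
Step 10: wait(T3) -> count=0 queue=[T3] holders={T1,T2,T4}
Step 11: signal(T2) -> count=0 queue=[] holders={T1,T3,T4}
Step 12: wait(T2) -> count=0 queue=[T2] holders={T1,T3,T4}
Step 13: signal(T3) -> count=0 queue=[] holders={T1,T2,T4}
Step 14: wait(T3) -> count=0 queue=[T3] holders={T1,T2,T4}
Step 15: signal(T1) -> count=0 queue=[] holders={T2,T3,T4}
Final holders: T2,T3,T4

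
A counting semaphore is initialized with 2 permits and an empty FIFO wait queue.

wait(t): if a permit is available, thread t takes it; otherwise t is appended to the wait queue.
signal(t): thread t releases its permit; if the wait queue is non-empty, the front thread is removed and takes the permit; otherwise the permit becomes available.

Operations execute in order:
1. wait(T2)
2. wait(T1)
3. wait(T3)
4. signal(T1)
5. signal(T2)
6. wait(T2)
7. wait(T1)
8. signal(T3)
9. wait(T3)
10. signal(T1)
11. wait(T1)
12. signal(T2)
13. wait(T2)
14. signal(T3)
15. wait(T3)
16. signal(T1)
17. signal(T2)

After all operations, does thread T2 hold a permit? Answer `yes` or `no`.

Step 1: wait(T2) -> count=1 queue=[] holders={T2}
Step 2: wait(T1) -> count=0 queue=[] holders={T1,T2}
Step 3: wait(T3) -> count=0 queue=[T3] holders={T1,T2}
Step 4: signal(T1) -> count=0 queue=[] holders={T2,T3}
Step 5: signal(T2) -> count=1 queue=[] holders={T3}
Step 6: wait(T2) -> count=0 queue=[] holders={T2,T3}
Step 7: wait(T1) -> count=0 queue=[T1] holders={T2,T3}
Step 8: signal(T3) -> count=0 queue=[] holders={T1,T2}
Step 9: wait(T3) -> count=0 queue=[T3] holders={T1,T2}
Step 10: signal(T1) -> count=0 queue=[] holders={T2,T3}
Step 11: wait(T1) -> count=0 queue=[T1] holders={T2,T3}
Step 12: signal(T2) -> count=0 queue=[] holders={T1,T3}
Step 13: wait(T2) -> count=0 queue=[T2] holders={T1,T3}
Step 14: signal(T3) -> count=0 queue=[] holders={T1,T2}
Step 15: wait(T3) -> count=0 queue=[T3] holders={T1,T2}
Step 16: signal(T1) -> count=0 queue=[] holders={T2,T3}
Step 17: signal(T2) -> count=1 queue=[] holders={T3}
Final holders: {T3} -> T2 not in holders

Answer: no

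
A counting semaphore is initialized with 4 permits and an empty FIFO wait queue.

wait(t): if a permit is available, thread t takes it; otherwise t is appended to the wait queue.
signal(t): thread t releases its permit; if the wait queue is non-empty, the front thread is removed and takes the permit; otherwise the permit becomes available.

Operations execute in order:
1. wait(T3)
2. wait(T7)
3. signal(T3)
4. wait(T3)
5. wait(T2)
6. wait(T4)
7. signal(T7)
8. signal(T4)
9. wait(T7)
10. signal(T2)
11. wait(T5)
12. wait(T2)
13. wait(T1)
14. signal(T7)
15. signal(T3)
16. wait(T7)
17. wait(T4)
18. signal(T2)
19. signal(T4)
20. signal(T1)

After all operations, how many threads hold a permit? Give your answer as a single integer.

Answer: 2

Derivation:
Step 1: wait(T3) -> count=3 queue=[] holders={T3}
Step 2: wait(T7) -> count=2 queue=[] holders={T3,T7}
Step 3: signal(T3) -> count=3 queue=[] holders={T7}
Step 4: wait(T3) -> count=2 queue=[] holders={T3,T7}
Step 5: wait(T2) -> count=1 queue=[] holders={T2,T3,T7}
Step 6: wait(T4) -> count=0 queue=[] holders={T2,T3,T4,T7}
Step 7: signal(T7) -> count=1 queue=[] holders={T2,T3,T4}
Step 8: signal(T4) -> count=2 queue=[] holders={T2,T3}
Step 9: wait(T7) -> count=1 queue=[] holders={T2,T3,T7}
Step 10: signal(T2) -> count=2 queue=[] holders={T3,T7}
Step 11: wait(T5) -> count=1 queue=[] holders={T3,T5,T7}
Step 12: wait(T2) -> count=0 queue=[] holders={T2,T3,T5,T7}
Step 13: wait(T1) -> count=0 queue=[T1] holders={T2,T3,T5,T7}
Step 14: signal(T7) -> count=0 queue=[] holders={T1,T2,T3,T5}
Step 15: signal(T3) -> count=1 queue=[] holders={T1,T2,T5}
Step 16: wait(T7) -> count=0 queue=[] holders={T1,T2,T5,T7}
Step 17: wait(T4) -> count=0 queue=[T4] holders={T1,T2,T5,T7}
Step 18: signal(T2) -> count=0 queue=[] holders={T1,T4,T5,T7}
Step 19: signal(T4) -> count=1 queue=[] holders={T1,T5,T7}
Step 20: signal(T1) -> count=2 queue=[] holders={T5,T7}
Final holders: {T5,T7} -> 2 thread(s)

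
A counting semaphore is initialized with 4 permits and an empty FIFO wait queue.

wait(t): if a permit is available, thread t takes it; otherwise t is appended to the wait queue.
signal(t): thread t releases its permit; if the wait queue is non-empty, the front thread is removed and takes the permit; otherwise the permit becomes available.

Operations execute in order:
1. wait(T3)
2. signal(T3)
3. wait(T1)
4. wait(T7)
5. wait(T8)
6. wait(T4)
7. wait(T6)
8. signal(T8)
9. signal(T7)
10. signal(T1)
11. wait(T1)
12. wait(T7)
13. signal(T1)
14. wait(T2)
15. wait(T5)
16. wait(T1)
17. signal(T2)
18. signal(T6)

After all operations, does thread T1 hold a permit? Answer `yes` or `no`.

Step 1: wait(T3) -> count=3 queue=[] holders={T3}
Step 2: signal(T3) -> count=4 queue=[] holders={none}
Step 3: wait(T1) -> count=3 queue=[] holders={T1}
Step 4: wait(T7) -> count=2 queue=[] holders={T1,T7}
Step 5: wait(T8) -> count=1 queue=[] holders={T1,T7,T8}
Step 6: wait(T4) -> count=0 queue=[] holders={T1,T4,T7,T8}
Step 7: wait(T6) -> count=0 queue=[T6] holders={T1,T4,T7,T8}
Step 8: signal(T8) -> count=0 queue=[] holders={T1,T4,T6,T7}
Step 9: signal(T7) -> count=1 queue=[] holders={T1,T4,T6}
Step 10: signal(T1) -> count=2 queue=[] holders={T4,T6}
Step 11: wait(T1) -> count=1 queue=[] holders={T1,T4,T6}
Step 12: wait(T7) -> count=0 queue=[] holders={T1,T4,T6,T7}
Step 13: signal(T1) -> count=1 queue=[] holders={T4,T6,T7}
Step 14: wait(T2) -> count=0 queue=[] holders={T2,T4,T6,T7}
Step 15: wait(T5) -> count=0 queue=[T5] holders={T2,T4,T6,T7}
Step 16: wait(T1) -> count=0 queue=[T5,T1] holders={T2,T4,T6,T7}
Step 17: signal(T2) -> count=0 queue=[T1] holders={T4,T5,T6,T7}
Step 18: signal(T6) -> count=0 queue=[] holders={T1,T4,T5,T7}
Final holders: {T1,T4,T5,T7} -> T1 in holders

Answer: yes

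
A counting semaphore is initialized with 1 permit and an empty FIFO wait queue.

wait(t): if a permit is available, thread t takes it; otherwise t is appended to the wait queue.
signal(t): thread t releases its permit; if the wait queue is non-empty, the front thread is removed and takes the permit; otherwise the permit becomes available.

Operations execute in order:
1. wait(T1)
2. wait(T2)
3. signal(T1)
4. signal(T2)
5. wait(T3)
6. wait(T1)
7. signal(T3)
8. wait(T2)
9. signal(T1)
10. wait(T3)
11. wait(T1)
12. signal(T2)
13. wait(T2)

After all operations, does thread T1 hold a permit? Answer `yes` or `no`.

Answer: no

Derivation:
Step 1: wait(T1) -> count=0 queue=[] holders={T1}
Step 2: wait(T2) -> count=0 queue=[T2] holders={T1}
Step 3: signal(T1) -> count=0 queue=[] holders={T2}
Step 4: signal(T2) -> count=1 queue=[] holders={none}
Step 5: wait(T3) -> count=0 queue=[] holders={T3}
Step 6: wait(T1) -> count=0 queue=[T1] holders={T3}
Step 7: signal(T3) -> count=0 queue=[] holders={T1}
Step 8: wait(T2) -> count=0 queue=[T2] holders={T1}
Step 9: signal(T1) -> count=0 queue=[] holders={T2}
Step 10: wait(T3) -> count=0 queue=[T3] holders={T2}
Step 11: wait(T1) -> count=0 queue=[T3,T1] holders={T2}
Step 12: signal(T2) -> count=0 queue=[T1] holders={T3}
Step 13: wait(T2) -> count=0 queue=[T1,T2] holders={T3}
Final holders: {T3} -> T1 not in holders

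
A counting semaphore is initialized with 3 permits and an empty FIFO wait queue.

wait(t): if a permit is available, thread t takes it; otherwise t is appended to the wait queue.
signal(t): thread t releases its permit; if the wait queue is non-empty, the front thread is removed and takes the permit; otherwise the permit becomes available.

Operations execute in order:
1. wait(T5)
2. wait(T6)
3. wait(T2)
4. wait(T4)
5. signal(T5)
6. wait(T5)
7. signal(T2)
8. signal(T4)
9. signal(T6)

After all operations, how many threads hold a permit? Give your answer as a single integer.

Step 1: wait(T5) -> count=2 queue=[] holders={T5}
Step 2: wait(T6) -> count=1 queue=[] holders={T5,T6}
Step 3: wait(T2) -> count=0 queue=[] holders={T2,T5,T6}
Step 4: wait(T4) -> count=0 queue=[T4] holders={T2,T5,T6}
Step 5: signal(T5) -> count=0 queue=[] holders={T2,T4,T6}
Step 6: wait(T5) -> count=0 queue=[T5] holders={T2,T4,T6}
Step 7: signal(T2) -> count=0 queue=[] holders={T4,T5,T6}
Step 8: signal(T4) -> count=1 queue=[] holders={T5,T6}
Step 9: signal(T6) -> count=2 queue=[] holders={T5}
Final holders: {T5} -> 1 thread(s)

Answer: 1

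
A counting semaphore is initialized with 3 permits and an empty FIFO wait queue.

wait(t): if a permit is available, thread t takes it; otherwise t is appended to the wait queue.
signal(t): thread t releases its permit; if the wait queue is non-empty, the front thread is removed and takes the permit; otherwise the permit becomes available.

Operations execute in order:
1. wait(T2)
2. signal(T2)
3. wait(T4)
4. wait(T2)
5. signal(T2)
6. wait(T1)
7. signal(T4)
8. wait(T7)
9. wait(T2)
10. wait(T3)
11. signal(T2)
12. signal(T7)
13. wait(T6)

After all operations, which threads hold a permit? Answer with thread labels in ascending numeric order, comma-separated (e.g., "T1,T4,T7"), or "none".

Answer: T1,T3,T6

Derivation:
Step 1: wait(T2) -> count=2 queue=[] holders={T2}
Step 2: signal(T2) -> count=3 queue=[] holders={none}
Step 3: wait(T4) -> count=2 queue=[] holders={T4}
Step 4: wait(T2) -> count=1 queue=[] holders={T2,T4}
Step 5: signal(T2) -> count=2 queue=[] holders={T4}
Step 6: wait(T1) -> count=1 queue=[] holders={T1,T4}
Step 7: signal(T4) -> count=2 queue=[] holders={T1}
Step 8: wait(T7) -> count=1 queue=[] holders={T1,T7}
Step 9: wait(T2) -> count=0 queue=[] holders={T1,T2,T7}
Step 10: wait(T3) -> count=0 queue=[T3] holders={T1,T2,T7}
Step 11: signal(T2) -> count=0 queue=[] holders={T1,T3,T7}
Step 12: signal(T7) -> count=1 queue=[] holders={T1,T3}
Step 13: wait(T6) -> count=0 queue=[] holders={T1,T3,T6}
Final holders: T1,T3,T6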